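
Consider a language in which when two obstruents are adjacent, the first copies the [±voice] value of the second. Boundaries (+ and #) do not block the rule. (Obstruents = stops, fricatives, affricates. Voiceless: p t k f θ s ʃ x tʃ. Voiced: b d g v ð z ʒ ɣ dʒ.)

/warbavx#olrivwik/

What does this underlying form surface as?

[warbafx#olrivwik]

/v/ before /x/ (voiceless) → [f]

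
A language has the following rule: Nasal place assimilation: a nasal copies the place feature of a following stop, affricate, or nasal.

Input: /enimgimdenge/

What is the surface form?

[eniŋgindeŋge]

/m/ before /g/ (velar) → [ŋ]
/m/ before /d/ (alveolar) → [n]
/n/ before /g/ (velar) → [ŋ]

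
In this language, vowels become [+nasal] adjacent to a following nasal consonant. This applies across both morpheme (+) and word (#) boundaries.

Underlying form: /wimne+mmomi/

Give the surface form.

/i/ before nasal /m/ → [ĩ]
/e/ before nasal /m/ → [ẽ]
/o/ before nasal /m/ → [õ]

[wĩmnẽ+mmõmi]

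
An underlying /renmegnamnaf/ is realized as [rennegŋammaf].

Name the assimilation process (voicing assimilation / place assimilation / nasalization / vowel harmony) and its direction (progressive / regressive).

place assimilation, progressive

/m/→[n] /n/→[ŋ] /n/→[m].
Each target copies a feature from the preceding segment, so the direction is progressive.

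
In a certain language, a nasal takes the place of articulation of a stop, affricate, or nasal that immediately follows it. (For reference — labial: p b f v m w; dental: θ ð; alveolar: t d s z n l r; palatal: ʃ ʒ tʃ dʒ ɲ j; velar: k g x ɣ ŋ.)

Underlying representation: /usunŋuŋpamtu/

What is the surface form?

/n/ before /ŋ/ (velar) → [ŋ]
/ŋ/ before /p/ (labial) → [m]
/m/ before /t/ (alveolar) → [n]

[usuŋŋumpantu]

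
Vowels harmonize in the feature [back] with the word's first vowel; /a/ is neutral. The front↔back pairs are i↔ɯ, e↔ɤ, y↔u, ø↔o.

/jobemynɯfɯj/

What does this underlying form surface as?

/e/ harmonizes with /o/ ([+back]) → [ɤ]
/y/ harmonizes with /o/ ([+back]) → [u]

[jobɤmunɯfɯj]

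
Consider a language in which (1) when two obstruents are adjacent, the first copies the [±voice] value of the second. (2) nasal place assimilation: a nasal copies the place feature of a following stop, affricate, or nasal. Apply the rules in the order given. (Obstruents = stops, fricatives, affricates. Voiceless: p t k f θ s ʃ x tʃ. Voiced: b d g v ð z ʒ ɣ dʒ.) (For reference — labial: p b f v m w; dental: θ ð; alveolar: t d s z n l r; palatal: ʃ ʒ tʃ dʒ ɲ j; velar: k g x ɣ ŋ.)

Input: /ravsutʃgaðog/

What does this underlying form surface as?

[rafsudʒgaðog]

Rule 1: /v/ before /s/ (voiceless) → [f]
Rule 1: /tʃ/ before /g/ (voiced) → [dʒ]
After rule 1: rafsudʒgaðog
Rule 2: no segment meets the rule's conditions; no change.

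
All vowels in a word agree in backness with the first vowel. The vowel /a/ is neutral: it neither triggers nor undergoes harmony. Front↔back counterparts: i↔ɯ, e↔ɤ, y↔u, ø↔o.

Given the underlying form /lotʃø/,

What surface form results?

[lotʃo]

/ø/ harmonizes with /o/ ([+back]) → [o]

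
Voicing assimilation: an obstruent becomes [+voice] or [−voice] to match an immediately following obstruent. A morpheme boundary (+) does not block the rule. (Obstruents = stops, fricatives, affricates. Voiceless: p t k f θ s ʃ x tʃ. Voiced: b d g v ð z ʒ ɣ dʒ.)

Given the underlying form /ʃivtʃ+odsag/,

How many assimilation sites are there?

/v/ before /tʃ/ (voiceless) → [f]
/d/ before /s/ (voiceless) → [t]
2 segments change.

2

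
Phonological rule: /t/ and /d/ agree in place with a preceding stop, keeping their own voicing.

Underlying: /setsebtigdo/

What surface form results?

/t/ after /b/ (labial) → [p]
/d/ after /g/ (velar) → [g]

[setsebpiggo]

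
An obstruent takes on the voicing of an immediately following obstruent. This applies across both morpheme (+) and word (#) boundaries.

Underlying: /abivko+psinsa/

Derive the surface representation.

[abifko+psinsa]

/v/ before /k/ (voiceless) → [f]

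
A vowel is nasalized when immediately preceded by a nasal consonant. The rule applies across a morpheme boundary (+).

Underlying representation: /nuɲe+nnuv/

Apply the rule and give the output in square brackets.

/u/ after nasal /n/ → [ũ]
/e/ after nasal /ɲ/ → [ẽ]
/u/ after nasal /n/ → [ũ]

[nũɲẽ+nnũv]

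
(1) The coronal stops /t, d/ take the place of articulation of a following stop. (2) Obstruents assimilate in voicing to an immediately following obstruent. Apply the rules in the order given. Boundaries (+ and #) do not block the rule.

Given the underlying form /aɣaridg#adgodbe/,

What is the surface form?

Rule 1: /d/ before /g/ (velar) → [g]
Rule 1: /d/ before /g/ (velar) → [g]
Rule 1: /d/ before /b/ (labial) → [b]
After rule 1: aɣarigg#aggobbe
Rule 2: no segment meets the rule's conditions; no change.

[aɣarigg#aggobbe]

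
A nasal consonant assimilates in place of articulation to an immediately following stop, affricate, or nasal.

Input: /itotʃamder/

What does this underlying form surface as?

/m/ before /d/ (alveolar) → [n]

[itotʃander]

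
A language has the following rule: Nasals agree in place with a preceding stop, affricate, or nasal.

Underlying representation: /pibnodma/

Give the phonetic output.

[pibmodna]

/n/ after /b/ (labial) → [m]
/m/ after /d/ (alveolar) → [n]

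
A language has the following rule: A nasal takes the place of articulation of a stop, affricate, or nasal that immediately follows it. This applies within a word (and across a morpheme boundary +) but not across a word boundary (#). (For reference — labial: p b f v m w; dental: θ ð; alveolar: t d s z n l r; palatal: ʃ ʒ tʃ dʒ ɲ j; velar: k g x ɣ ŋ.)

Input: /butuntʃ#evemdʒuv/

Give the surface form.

[butuɲtʃ#eveɲdʒuv]

/n/ before /tʃ/ (palatal) → [ɲ]
/m/ before /dʒ/ (palatal) → [ɲ]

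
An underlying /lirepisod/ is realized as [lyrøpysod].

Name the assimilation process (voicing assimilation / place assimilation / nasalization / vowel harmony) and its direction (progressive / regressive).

/i/→[y] /e/→[ø] /i/→[y].
Vowels agree with the last vowel, so the harmony is regressive.

vowel harmony, regressive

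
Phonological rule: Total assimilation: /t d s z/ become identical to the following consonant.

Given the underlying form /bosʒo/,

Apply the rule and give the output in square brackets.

[boʒʒo]

/s/ before /ʒ/ → [ʒ] (total assimilation)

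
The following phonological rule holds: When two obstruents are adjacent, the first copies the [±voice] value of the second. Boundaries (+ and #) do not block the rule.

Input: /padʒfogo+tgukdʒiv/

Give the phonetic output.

[patʃfogo+dgugdʒiv]

/dʒ/ before /f/ (voiceless) → [tʃ]
/t/ before /g/ (voiced) → [d]
/k/ before /dʒ/ (voiced) → [g]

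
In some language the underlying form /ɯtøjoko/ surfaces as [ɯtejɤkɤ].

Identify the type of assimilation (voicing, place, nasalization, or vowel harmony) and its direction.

/ø/→[e] /o/→[ɤ] /o/→[ɤ].
Vowels agree with the first vowel, so the harmony is progressive.

vowel harmony, progressive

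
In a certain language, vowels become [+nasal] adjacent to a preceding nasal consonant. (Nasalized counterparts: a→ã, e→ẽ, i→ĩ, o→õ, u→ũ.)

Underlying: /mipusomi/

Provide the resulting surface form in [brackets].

/i/ after nasal /m/ → [ĩ]
/i/ after nasal /m/ → [ĩ]

[mĩpusomĩ]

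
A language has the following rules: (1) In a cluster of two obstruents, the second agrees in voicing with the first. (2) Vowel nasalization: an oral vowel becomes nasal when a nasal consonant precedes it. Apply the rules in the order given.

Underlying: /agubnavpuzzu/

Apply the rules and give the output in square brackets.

[agubnãvbuzzu]

Rule 1: /p/ after /v/ (voiced) → [b]
After rule 1: agubnavbuzzu
Rule 2: /a/ after nasal /n/ → [ã]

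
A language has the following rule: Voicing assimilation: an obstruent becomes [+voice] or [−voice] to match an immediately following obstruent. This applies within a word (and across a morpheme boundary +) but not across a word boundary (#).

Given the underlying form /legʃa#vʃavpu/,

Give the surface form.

[lekʃa#fʃafpu]

/g/ before /ʃ/ (voiceless) → [k]
/v/ before /ʃ/ (voiceless) → [f]
/v/ before /p/ (voiceless) → [f]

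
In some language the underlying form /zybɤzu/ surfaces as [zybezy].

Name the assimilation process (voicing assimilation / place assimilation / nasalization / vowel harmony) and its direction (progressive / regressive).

/ɤ/→[e] /u/→[y].
Vowels agree with the first vowel, so the harmony is progressive.

vowel harmony, progressive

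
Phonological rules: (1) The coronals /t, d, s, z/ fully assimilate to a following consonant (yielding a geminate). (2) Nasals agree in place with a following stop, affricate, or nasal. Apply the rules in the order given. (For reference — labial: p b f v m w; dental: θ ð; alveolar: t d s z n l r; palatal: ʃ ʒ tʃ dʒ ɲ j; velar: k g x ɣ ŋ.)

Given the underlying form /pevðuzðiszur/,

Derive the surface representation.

[pevðuððizzur]

Rule 1: /z/ before /ð/ → [ð] (total assimilation)
Rule 1: /s/ before /z/ → [z] (total assimilation)
After rule 1: pevðuððizzur
Rule 2: no segment meets the rule's conditions; no change.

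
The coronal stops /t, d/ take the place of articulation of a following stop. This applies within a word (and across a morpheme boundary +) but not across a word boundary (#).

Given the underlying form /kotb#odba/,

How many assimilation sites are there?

2

/t/ before /b/ (labial) → [p]
/d/ before /b/ (labial) → [b]
2 segments change.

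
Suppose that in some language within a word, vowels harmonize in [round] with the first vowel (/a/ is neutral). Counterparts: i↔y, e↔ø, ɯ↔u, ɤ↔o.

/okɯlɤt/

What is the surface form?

/ɯ/ harmonizes with /o/ ([+round]) → [u]
/ɤ/ harmonizes with /o/ ([+round]) → [o]

[okulot]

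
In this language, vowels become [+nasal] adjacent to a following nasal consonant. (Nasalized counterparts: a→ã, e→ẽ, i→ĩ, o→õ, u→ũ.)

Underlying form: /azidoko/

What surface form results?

no segment meets the rule's conditions; no change.

[azidoko]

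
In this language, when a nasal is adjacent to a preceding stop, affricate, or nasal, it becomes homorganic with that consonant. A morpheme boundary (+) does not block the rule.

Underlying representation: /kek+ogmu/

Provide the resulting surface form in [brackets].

[kek+ogŋu]

/m/ after /g/ (velar) → [ŋ]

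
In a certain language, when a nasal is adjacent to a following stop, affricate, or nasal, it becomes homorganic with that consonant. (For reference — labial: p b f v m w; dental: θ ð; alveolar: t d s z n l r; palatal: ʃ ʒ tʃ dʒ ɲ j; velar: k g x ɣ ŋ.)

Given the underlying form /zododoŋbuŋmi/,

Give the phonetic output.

/ŋ/ before /b/ (labial) → [m]
/ŋ/ before /m/ (labial) → [m]

[zododombummi]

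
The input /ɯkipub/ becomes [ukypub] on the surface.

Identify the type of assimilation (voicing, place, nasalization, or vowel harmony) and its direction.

vowel harmony, regressive

/ɯ/→[u] /i/→[y].
Vowels agree with the last vowel, so the harmony is regressive.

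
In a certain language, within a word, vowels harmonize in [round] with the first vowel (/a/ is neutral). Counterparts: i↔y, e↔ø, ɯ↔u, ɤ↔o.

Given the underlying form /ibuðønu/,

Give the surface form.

[ibɯðenɯ]

/u/ harmonizes with /i/ ([-round]) → [ɯ]
/ø/ harmonizes with /i/ ([-round]) → [e]
/u/ harmonizes with /i/ ([-round]) → [ɯ]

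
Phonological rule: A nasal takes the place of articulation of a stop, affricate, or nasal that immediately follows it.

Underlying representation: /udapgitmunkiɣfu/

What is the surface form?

/n/ before /k/ (velar) → [ŋ]

[udapgitmuŋkiɣfu]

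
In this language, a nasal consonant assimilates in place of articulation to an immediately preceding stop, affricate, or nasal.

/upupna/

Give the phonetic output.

/n/ after /p/ (labial) → [m]

[upupma]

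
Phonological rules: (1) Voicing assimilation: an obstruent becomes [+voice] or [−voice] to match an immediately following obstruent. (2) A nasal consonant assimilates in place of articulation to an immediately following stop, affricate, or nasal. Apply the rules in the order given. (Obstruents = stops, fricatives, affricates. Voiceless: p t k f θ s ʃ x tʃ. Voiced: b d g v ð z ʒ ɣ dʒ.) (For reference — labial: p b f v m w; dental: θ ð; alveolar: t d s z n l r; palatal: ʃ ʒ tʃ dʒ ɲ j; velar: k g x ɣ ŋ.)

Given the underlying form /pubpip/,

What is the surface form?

Rule 1: /b/ before /p/ (voiceless) → [p]
After rule 1: puppip
Rule 2: no segment meets the rule's conditions; no change.

[puppip]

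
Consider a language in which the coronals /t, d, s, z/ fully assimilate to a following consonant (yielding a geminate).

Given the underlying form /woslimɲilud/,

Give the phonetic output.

/s/ before /l/ → [l] (total assimilation)

[wollimɲilud]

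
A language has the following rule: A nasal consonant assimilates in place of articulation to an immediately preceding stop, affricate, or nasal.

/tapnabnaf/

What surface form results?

/n/ after /p/ (labial) → [m]
/n/ after /b/ (labial) → [m]

[tapmabmaf]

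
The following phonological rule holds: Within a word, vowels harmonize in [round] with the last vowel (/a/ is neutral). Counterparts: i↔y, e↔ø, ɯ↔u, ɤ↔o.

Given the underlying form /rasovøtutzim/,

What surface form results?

[rasɤvetɯtzim]

/o/ harmonizes with /i/ ([-round]) → [ɤ]
/ø/ harmonizes with /i/ ([-round]) → [e]
/u/ harmonizes with /i/ ([-round]) → [ɯ]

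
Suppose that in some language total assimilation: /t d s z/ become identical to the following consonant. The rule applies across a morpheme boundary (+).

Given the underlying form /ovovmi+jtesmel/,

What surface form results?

/s/ before /m/ → [m] (total assimilation)

[ovovmi+jtemmel]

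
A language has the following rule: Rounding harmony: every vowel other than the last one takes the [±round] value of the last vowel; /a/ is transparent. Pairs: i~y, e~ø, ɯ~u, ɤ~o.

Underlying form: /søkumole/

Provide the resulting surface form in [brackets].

/ø/ harmonizes with /e/ ([-round]) → [e]
/u/ harmonizes with /e/ ([-round]) → [ɯ]
/o/ harmonizes with /e/ ([-round]) → [ɤ]

[sekɯmɤle]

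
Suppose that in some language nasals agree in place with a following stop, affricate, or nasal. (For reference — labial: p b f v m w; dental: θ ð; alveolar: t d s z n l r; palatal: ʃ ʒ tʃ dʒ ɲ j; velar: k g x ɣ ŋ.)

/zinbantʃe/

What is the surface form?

/n/ before /b/ (labial) → [m]
/n/ before /tʃ/ (palatal) → [ɲ]

[zimbaɲtʃe]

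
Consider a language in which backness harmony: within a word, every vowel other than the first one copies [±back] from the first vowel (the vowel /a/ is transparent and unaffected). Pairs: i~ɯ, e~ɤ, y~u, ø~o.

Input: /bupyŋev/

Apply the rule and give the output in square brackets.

/y/ harmonizes with /u/ ([+back]) → [u]
/e/ harmonizes with /u/ ([+back]) → [ɤ]

[bupuŋɤv]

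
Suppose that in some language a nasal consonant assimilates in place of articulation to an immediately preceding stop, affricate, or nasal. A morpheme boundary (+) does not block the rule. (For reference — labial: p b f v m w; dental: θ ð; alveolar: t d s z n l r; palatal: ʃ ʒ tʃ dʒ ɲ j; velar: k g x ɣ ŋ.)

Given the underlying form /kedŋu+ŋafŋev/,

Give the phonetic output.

/ŋ/ after /d/ (alveolar) → [n]

[kednu+ŋafŋev]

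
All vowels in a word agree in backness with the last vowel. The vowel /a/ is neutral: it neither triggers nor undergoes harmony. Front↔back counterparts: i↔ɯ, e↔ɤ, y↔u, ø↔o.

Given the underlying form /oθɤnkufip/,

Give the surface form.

/o/ harmonizes with /i/ ([-back]) → [ø]
/ɤ/ harmonizes with /i/ ([-back]) → [e]
/u/ harmonizes with /i/ ([-back]) → [y]

[øθenkyfip]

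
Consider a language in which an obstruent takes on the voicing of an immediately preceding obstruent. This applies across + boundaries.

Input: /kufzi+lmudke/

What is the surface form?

/z/ after /f/ (voiceless) → [s]
/k/ after /d/ (voiced) → [g]

[kufsi+lmudge]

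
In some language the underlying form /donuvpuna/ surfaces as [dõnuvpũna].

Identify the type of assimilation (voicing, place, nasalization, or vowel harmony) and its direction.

/o/→[õ] /u/→[ũ].
Each target copies a feature from the following segment, so the direction is regressive.

nasalization, regressive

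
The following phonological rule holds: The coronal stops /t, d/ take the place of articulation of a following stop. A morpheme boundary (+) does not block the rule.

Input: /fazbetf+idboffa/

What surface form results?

[fazbetf+ibboffa]

/d/ before /b/ (labial) → [b]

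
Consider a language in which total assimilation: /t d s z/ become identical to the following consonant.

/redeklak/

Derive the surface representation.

[redeklak]

no segment meets the rule's conditions; no change.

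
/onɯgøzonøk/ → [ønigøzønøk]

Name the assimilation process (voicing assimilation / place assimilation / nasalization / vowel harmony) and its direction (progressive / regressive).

/o/→[ø] /ɯ/→[i] /o/→[ø].
Vowels agree with the last vowel, so the harmony is regressive.

vowel harmony, regressive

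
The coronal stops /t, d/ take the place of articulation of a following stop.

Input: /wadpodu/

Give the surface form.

/d/ before /p/ (labial) → [b]

[wabpodu]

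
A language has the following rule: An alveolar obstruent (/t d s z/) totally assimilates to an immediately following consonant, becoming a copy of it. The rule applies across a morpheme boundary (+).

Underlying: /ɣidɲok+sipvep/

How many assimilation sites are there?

/d/ before /ɲ/ → [ɲ] (total assimilation)
1 segment changes.

1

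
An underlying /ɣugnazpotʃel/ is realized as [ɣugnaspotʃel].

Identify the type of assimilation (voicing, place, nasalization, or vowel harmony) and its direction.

voicing assimilation, regressive

/z/→[s].
Each target copies a feature from the following segment, so the direction is regressive.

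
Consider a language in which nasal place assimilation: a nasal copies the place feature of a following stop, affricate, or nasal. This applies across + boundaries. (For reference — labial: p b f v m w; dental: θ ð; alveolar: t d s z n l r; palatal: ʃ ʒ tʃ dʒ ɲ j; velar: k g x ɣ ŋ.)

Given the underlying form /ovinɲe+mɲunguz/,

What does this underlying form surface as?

[oviɲɲe+ɲɲuŋguz]

/n/ before /ɲ/ (palatal) → [ɲ]
/m/ before /ɲ/ (palatal) → [ɲ]
/n/ before /g/ (velar) → [ŋ]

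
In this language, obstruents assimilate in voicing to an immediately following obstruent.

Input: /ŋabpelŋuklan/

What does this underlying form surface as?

[ŋappelŋuklan]

/b/ before /p/ (voiceless) → [p]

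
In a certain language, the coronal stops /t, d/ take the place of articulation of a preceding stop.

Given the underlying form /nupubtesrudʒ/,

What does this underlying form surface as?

[nupubpesrudʒ]

/t/ after /b/ (labial) → [p]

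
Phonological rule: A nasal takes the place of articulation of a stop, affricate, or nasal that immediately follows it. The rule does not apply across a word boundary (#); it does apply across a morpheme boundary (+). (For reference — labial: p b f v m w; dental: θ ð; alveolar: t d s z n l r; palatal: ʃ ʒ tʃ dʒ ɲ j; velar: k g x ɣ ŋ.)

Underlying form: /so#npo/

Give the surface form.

/n/ before /p/ (labial) → [m]

[so#mpo]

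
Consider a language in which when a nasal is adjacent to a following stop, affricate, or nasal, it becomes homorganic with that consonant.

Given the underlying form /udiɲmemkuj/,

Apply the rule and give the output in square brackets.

/ɲ/ before /m/ (labial) → [m]
/m/ before /k/ (velar) → [ŋ]

[udimmeŋkuj]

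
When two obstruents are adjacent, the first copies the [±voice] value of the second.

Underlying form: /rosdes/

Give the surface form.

/s/ before /d/ (voiced) → [z]

[rozdes]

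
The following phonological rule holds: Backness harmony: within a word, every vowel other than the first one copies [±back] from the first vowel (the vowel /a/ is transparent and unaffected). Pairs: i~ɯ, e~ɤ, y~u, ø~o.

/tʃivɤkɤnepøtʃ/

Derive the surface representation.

[tʃivekenepøtʃ]

/ɤ/ harmonizes with /i/ ([-back]) → [e]
/ɤ/ harmonizes with /i/ ([-back]) → [e]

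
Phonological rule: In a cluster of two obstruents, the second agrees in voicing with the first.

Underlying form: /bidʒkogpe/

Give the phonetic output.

[bidʒgogbe]

/k/ after /dʒ/ (voiced) → [g]
/p/ after /g/ (voiced) → [b]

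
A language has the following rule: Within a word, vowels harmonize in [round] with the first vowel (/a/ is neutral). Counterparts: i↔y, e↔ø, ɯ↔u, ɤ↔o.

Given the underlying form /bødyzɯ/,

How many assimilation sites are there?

/ɯ/ harmonizes with /ø/ ([+round]) → [u]
1 segment changes.

1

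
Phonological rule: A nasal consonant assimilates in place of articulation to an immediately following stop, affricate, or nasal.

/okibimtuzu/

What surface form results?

[okibintuzu]

/m/ before /t/ (alveolar) → [n]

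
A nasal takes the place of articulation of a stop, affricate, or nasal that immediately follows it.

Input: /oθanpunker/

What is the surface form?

/n/ before /p/ (labial) → [m]
/n/ before /k/ (velar) → [ŋ]

[oθampuŋker]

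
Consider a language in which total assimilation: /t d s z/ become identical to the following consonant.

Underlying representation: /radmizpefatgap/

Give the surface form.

/d/ before /m/ → [m] (total assimilation)
/z/ before /p/ → [p] (total assimilation)
/t/ before /g/ → [g] (total assimilation)

[rammippefaggap]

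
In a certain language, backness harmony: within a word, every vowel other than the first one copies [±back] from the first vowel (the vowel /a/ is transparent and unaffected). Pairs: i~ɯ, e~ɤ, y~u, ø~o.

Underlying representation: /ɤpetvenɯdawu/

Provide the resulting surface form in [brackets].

[ɤpɤtvɤnɯdawu]

/e/ harmonizes with /ɤ/ ([+back]) → [ɤ]
/e/ harmonizes with /ɤ/ ([+back]) → [ɤ]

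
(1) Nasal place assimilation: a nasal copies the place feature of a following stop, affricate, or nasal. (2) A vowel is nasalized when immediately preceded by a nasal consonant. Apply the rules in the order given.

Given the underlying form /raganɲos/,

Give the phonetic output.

Rule 1: /n/ before /ɲ/ (palatal) → [ɲ]
After rule 1: ragaɲɲos
Rule 2: /o/ after nasal /ɲ/ → [õ]

[ragaɲɲõs]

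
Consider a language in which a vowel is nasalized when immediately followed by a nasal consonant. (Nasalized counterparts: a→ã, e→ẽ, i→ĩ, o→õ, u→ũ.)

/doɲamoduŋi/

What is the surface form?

/o/ before nasal /ɲ/ → [õ]
/a/ before nasal /m/ → [ã]
/u/ before nasal /ŋ/ → [ũ]

[dõɲãmodũŋi]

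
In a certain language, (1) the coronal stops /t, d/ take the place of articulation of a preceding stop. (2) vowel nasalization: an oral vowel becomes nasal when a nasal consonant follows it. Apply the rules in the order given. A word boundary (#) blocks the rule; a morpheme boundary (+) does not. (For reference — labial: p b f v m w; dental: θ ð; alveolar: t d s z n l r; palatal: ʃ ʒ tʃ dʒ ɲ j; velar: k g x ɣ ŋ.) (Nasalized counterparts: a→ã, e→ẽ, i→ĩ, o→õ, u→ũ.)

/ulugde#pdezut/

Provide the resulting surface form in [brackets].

Rule 1: /d/ after /g/ (velar) → [g]
Rule 1: /d/ after /p/ (labial) → [b]
After rule 1: ulugge#pbezut
Rule 2: no segment meets the rule's conditions; no change.

[ulugge#pbezut]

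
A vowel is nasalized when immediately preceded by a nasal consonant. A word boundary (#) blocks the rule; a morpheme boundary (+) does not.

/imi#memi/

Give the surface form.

[imĩ#mẽmĩ]

/i/ after nasal /m/ → [ĩ]
/e/ after nasal /m/ → [ẽ]
/i/ after nasal /m/ → [ĩ]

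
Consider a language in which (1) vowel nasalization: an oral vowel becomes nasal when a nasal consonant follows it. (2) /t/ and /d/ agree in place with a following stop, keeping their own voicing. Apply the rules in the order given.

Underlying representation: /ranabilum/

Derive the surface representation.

[rãnabilũm]

Rule 1: /a/ before nasal /n/ → [ã]
Rule 1: /u/ before nasal /m/ → [ũ]
After rule 1: rãnabilũm
Rule 2: no segment meets the rule's conditions; no change.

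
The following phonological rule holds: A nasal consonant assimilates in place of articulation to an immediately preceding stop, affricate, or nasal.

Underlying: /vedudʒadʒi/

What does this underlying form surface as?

[vedudʒadʒi]

no segment meets the rule's conditions; no change.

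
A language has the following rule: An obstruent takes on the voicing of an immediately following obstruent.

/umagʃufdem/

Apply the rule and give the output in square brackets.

[umakʃuvdem]

/g/ before /ʃ/ (voiceless) → [k]
/f/ before /d/ (voiced) → [v]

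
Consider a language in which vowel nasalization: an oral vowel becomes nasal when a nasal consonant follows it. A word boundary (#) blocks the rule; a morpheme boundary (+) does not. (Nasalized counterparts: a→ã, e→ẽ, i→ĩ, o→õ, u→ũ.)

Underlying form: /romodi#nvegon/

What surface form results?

/o/ before nasal /m/ → [õ]
/o/ before nasal /n/ → [õ]

[rõmodi#nvegõn]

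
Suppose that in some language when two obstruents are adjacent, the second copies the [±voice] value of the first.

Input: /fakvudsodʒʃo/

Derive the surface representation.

[fakfudzodʒʒo]

/v/ after /k/ (voiceless) → [f]
/s/ after /d/ (voiced) → [z]
/ʃ/ after /dʒ/ (voiced) → [ʒ]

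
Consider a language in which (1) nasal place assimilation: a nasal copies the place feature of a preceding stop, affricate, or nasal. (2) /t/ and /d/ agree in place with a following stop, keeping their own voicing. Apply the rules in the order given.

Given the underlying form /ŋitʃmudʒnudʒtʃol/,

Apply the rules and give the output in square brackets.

[ŋitʃɲudʒɲudʒtʃol]

Rule 1: /m/ after /tʃ/ (palatal) → [ɲ]
Rule 1: /n/ after /dʒ/ (palatal) → [ɲ]
After rule 1: ŋitʃɲudʒɲudʒtʃol
Rule 2: no segment meets the rule's conditions; no change.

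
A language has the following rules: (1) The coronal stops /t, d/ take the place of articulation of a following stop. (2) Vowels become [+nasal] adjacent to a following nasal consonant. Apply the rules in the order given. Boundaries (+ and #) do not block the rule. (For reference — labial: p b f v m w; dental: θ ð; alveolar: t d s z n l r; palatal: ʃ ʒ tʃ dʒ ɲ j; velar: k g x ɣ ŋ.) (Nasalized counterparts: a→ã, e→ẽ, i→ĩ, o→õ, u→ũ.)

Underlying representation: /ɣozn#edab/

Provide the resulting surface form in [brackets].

Rule 1: no segment meets the rule's conditions; no change.
After rule 1: ɣozn#edab
Rule 2: no segment meets the rule's conditions; no change.

[ɣozn#edab]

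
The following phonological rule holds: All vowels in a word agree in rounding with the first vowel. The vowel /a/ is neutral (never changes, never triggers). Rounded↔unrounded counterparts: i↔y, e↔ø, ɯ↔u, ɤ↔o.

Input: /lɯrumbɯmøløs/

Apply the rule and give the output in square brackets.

/u/ harmonizes with /ɯ/ ([-round]) → [ɯ]
/ø/ harmonizes with /ɯ/ ([-round]) → [e]
/ø/ harmonizes with /ɯ/ ([-round]) → [e]

[lɯrɯmbɯmeles]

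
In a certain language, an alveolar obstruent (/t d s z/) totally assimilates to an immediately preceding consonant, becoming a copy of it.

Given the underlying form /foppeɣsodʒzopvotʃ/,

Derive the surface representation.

[foppeɣɣodʒdʒopvotʃ]

/s/ after /ɣ/ → [ɣ] (total assimilation)
/z/ after /dʒ/ → [dʒ] (total assimilation)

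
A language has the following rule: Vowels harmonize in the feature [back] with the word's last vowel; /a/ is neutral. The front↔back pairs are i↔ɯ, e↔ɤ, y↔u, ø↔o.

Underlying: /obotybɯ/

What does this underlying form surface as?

/y/ harmonizes with /ɯ/ ([+back]) → [u]

[obotubɯ]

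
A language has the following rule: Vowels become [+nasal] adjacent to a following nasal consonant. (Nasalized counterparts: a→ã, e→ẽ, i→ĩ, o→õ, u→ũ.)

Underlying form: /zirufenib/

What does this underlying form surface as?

[zirufẽnib]

/e/ before nasal /n/ → [ẽ]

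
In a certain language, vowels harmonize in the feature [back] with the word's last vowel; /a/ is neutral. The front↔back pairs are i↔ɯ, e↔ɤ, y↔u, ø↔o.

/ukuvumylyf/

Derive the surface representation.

/u/ harmonizes with /y/ ([-back]) → [y]
/u/ harmonizes with /y/ ([-back]) → [y]
/u/ harmonizes with /y/ ([-back]) → [y]

[ykyvymylyf]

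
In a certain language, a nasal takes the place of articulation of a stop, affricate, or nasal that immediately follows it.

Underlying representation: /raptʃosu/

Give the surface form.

[raptʃosu]

no segment meets the rule's conditions; no change.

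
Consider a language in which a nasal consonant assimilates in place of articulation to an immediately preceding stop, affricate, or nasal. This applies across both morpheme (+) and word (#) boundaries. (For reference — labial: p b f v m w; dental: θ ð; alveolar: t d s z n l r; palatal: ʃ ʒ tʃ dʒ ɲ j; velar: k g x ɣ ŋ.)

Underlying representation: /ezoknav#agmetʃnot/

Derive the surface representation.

[ezokŋav#agŋetʃɲot]

/n/ after /k/ (velar) → [ŋ]
/m/ after /g/ (velar) → [ŋ]
/n/ after /tʃ/ (palatal) → [ɲ]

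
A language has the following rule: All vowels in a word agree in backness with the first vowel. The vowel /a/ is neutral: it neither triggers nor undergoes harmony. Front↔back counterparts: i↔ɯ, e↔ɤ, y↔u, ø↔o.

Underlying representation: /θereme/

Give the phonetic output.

[θereme]

no segment meets the rule's conditions; no change.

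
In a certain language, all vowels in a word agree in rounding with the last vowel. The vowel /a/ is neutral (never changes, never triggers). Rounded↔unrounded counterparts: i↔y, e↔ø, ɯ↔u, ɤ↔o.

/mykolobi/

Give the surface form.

[mikɤlɤbi]

/y/ harmonizes with /i/ ([-round]) → [i]
/o/ harmonizes with /i/ ([-round]) → [ɤ]
/o/ harmonizes with /i/ ([-round]) → [ɤ]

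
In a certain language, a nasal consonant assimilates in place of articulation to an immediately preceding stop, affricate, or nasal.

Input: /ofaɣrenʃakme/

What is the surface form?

/m/ after /k/ (velar) → [ŋ]

[ofaɣrenʃakŋe]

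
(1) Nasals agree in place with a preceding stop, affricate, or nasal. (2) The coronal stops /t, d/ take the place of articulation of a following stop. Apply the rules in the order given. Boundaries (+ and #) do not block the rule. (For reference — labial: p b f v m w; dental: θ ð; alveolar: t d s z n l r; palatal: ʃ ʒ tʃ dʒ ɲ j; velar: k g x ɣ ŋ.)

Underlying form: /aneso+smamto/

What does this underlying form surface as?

[aneso+smamto]

Rule 1: no segment meets the rule's conditions; no change.
After rule 1: aneso+smamto
Rule 2: no segment meets the rule's conditions; no change.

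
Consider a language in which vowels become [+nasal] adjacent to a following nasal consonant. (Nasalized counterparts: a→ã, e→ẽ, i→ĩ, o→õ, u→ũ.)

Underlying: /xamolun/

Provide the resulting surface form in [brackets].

/a/ before nasal /m/ → [ã]
/u/ before nasal /n/ → [ũ]

[xãmolũn]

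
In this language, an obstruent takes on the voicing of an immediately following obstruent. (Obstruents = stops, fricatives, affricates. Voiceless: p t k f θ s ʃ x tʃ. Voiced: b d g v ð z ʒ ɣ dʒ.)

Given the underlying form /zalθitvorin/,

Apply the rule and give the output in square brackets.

[zalθidvorin]

/t/ before /v/ (voiced) → [d]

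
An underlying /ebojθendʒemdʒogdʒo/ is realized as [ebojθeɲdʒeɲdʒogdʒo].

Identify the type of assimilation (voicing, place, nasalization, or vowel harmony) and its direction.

/n/→[ɲ] /m/→[ɲ].
Each target copies a feature from the following segment, so the direction is regressive.

place assimilation, regressive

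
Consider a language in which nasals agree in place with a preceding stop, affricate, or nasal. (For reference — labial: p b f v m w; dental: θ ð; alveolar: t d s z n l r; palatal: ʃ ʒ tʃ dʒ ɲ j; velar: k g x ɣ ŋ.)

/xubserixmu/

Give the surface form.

no segment meets the rule's conditions; no change.

[xubserixmu]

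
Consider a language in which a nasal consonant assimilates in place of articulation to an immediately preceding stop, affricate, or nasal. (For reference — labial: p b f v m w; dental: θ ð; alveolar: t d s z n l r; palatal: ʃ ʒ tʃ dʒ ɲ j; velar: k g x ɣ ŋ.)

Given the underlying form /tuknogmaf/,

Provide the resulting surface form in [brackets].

[tukŋogŋaf]

/n/ after /k/ (velar) → [ŋ]
/m/ after /g/ (velar) → [ŋ]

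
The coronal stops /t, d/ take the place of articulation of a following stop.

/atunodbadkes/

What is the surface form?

/d/ before /b/ (labial) → [b]
/d/ before /k/ (velar) → [g]

[atunobbagkes]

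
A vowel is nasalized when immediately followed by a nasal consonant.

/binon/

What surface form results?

[bĩnõn]

/i/ before nasal /n/ → [ĩ]
/o/ before nasal /n/ → [õ]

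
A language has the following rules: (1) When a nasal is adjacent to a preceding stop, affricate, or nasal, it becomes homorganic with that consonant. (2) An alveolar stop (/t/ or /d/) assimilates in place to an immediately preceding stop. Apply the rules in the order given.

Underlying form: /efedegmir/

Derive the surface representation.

Rule 1: /m/ after /g/ (velar) → [ŋ]
After rule 1: efedegŋir
Rule 2: no segment meets the rule's conditions; no change.

[efedegŋir]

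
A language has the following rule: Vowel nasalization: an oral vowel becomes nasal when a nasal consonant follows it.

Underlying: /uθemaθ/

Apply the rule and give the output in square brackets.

/e/ before nasal /m/ → [ẽ]

[uθẽmaθ]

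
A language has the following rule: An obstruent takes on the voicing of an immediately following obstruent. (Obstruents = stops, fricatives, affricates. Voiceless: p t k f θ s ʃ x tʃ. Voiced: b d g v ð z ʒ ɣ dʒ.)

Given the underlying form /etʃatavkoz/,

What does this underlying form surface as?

[etʃatafkoz]

/v/ before /k/ (voiceless) → [f]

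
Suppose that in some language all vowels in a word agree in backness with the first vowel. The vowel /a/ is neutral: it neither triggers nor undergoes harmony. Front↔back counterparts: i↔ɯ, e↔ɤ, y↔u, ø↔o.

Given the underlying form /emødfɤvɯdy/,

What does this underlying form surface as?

[emødfevidy]

/ɤ/ harmonizes with /e/ ([-back]) → [e]
/ɯ/ harmonizes with /e/ ([-back]) → [i]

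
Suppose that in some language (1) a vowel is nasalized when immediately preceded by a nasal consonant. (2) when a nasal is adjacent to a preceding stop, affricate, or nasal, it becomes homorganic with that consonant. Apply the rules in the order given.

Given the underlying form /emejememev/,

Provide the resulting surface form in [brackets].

Rule 1: /e/ after nasal /m/ → [ẽ]
Rule 1: /e/ after nasal /m/ → [ẽ]
Rule 1: /e/ after nasal /m/ → [ẽ]
After rule 1: emẽjemẽmẽv
Rule 2: no segment meets the rule's conditions; no change.

[emẽjemẽmẽv]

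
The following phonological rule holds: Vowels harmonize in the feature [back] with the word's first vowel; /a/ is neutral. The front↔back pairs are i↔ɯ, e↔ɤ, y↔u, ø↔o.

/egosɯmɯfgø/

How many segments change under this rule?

3

/o/ harmonizes with /e/ ([-back]) → [ø]
/ɯ/ harmonizes with /e/ ([-back]) → [i]
/ɯ/ harmonizes with /e/ ([-back]) → [i]
3 segments change.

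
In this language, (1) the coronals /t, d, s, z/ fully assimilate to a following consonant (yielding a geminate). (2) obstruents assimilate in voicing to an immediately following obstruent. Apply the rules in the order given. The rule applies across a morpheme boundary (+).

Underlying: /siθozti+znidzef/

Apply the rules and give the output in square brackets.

Rule 1: /z/ before /t/ → [t] (total assimilation)
Rule 1: /z/ before /n/ → [n] (total assimilation)
Rule 1: /d/ before /z/ → [z] (total assimilation)
After rule 1: siθotti+nnizzef
Rule 2: no segment meets the rule's conditions; no change.

[siθotti+nnizzef]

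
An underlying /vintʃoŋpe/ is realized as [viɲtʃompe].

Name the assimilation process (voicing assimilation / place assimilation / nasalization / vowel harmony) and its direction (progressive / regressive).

/n/→[ɲ] /ŋ/→[m].
Each target copies a feature from the following segment, so the direction is regressive.

place assimilation, regressive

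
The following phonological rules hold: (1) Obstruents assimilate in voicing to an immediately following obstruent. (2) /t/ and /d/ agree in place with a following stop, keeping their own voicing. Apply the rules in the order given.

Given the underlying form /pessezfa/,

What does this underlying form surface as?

Rule 1: /z/ before /f/ (voiceless) → [s]
After rule 1: pessesfa
Rule 2: no segment meets the rule's conditions; no change.

[pessesfa]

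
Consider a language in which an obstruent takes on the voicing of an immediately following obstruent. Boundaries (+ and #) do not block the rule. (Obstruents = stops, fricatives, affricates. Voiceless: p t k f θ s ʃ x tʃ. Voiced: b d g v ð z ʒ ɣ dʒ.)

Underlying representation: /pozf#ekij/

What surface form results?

[posf#ekij]

/z/ before /f/ (voiceless) → [s]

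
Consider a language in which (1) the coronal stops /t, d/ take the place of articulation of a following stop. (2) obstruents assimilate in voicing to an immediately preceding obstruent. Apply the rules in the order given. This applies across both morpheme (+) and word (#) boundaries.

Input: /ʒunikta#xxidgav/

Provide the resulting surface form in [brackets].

[ʒunikta#xxiggav]

Rule 1: /d/ before /g/ (velar) → [g]
After rule 1: ʒunikta#xxiggav
Rule 2: no segment meets the rule's conditions; no change.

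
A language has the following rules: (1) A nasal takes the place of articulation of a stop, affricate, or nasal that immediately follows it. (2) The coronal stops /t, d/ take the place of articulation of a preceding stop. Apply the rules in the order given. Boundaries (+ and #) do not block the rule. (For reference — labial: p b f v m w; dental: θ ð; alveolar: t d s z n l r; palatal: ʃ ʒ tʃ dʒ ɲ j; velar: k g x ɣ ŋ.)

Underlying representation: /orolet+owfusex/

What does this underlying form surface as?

Rule 1: no segment meets the rule's conditions; no change.
After rule 1: orolet+owfusex
Rule 2: no segment meets the rule's conditions; no change.

[orolet+owfusex]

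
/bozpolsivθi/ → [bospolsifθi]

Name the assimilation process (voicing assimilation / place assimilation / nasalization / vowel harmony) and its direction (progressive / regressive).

voicing assimilation, regressive

/z/→[s] /v/→[f].
Each target copies a feature from the following segment, so the direction is regressive.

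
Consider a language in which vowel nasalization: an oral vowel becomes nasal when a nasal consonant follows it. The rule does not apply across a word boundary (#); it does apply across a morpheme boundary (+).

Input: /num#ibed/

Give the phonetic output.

[nũm#ibed]

/u/ before nasal /m/ → [ũ]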